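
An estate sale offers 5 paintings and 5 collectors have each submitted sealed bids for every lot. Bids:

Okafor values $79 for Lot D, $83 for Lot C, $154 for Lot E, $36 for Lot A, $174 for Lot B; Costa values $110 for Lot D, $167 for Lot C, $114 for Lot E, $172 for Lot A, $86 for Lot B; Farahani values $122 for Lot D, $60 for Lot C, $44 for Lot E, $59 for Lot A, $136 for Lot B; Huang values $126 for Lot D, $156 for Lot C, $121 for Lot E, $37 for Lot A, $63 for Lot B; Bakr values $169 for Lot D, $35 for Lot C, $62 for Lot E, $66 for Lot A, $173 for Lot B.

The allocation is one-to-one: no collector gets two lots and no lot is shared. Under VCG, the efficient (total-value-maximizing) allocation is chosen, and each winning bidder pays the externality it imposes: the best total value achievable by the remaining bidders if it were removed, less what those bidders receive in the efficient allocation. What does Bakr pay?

Efficient allocation: Okafor→Lot E ($154), Costa→Lot A ($172), Farahani→Lot B ($136), Huang→Lot C ($156), Bakr→Lot D ($169); total welfare W = $787.
Bakr receives Lot D at value $169, so the others get W − 169 = $618.
Without Bakr: best allocation of the remaining 4 bidders over all 5 lots is Okafor→Lot B ($174), Costa→Lot A ($172), Farahani→Lot D ($122), Huang→Lot C ($156), total $624.
VCG payment = (others' best without Bakr) − (others' welfare with Bakr) = 624 − 618 = $6.

Bakr pays $6.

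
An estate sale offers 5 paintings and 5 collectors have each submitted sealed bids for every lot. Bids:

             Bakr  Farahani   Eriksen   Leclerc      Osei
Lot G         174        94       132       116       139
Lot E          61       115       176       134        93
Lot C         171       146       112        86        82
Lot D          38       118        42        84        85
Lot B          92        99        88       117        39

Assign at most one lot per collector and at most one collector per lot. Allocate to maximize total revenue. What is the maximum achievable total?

Optimal: Bakr→Lot C ($171), Farahani→Lot D ($118), Eriksen→Lot E ($176), Leclerc→Lot B ($117), Osei→Lot G ($139) — total 171+118+176+117+139 = $721.
Column-greedy (each lot in turn goes to its best remaining collector) gives $698, worse by 23.
Next-best assignment: Bakr→Lot G, Farahani→Lot C, Eriksen→Lot E, Leclerc→Lot B, Osei→Lot D = $698.
Swapping Leclerc↔Farahani (Leclerc→Lot D $84, Farahani→Lot B $99) loses 52.

Maximum total: $721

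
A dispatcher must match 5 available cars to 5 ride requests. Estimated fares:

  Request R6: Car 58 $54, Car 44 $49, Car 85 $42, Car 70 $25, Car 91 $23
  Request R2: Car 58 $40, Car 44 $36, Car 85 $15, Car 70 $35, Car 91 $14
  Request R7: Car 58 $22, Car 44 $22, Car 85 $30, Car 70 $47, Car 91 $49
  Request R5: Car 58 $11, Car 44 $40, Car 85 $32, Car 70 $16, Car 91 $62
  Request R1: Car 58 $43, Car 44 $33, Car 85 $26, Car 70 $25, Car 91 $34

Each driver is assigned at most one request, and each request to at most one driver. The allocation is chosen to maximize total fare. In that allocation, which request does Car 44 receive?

Car 44 receives Request R2.

Optimal: Car 58→Request R1 ($43), Car 44→Request R2 ($36), Car 85→Request R6 ($42), Car 70→Request R7 ($47), Car 91→Request R5 ($62) — total 43+36+42+47+62 = $230.
Max-entry greedy (repeatedly take the single best remaining cell) gives $225, worse by 5.
Next-best assignment: Car 58→Request R6, Car 44→Request R2, Car 85→Request R1, Car 70→Request R7, Car 91→Request R5 = $225.
Car 44's own top request is Request R6 ($49), but forcing Car 44→Request R6 and reassigning the rest optimally gives only $224 — worse by 6.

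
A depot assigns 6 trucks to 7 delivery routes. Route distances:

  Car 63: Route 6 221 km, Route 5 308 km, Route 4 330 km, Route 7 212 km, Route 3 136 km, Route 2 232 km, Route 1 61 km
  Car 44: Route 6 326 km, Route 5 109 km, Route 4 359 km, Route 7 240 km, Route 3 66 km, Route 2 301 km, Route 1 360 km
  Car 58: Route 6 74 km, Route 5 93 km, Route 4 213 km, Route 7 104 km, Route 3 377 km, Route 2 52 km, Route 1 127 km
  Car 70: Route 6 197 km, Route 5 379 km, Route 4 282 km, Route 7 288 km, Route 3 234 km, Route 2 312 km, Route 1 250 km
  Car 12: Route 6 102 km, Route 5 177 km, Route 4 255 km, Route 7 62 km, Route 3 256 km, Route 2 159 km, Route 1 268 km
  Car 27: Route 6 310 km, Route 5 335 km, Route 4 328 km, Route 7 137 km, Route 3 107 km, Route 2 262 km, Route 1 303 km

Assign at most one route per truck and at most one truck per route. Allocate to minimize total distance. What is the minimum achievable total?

Treat this as an assignment problem: match each truck to one route.
Optimal: Car 63→Route 1 (61 km), Car 44→Route 5 (109 km), Car 58→Route 2 (52 km), Car 70→Route 6 (197 km), Car 12→Route 7 (62 km), Car 27→Route 3 (107 km) — total 61+109+52+197+62+107 = 588 km.
Column-greedy (each route in turn goes to its cheapest remaining truck) gives 1023 km, worse by 435.
Next-best assignment: Car 63→Route 1, Car 44→Route 5, Car 58→Route 2, Car 70→Route 4, Car 12→Route 7, Car 27→Route 3 = 673 km.
Swapping Car 44↔Car 58 (Car 44→Route 2 301 km, Car 58→Route 5 93 km) adds 233.

Minimum total: 588 km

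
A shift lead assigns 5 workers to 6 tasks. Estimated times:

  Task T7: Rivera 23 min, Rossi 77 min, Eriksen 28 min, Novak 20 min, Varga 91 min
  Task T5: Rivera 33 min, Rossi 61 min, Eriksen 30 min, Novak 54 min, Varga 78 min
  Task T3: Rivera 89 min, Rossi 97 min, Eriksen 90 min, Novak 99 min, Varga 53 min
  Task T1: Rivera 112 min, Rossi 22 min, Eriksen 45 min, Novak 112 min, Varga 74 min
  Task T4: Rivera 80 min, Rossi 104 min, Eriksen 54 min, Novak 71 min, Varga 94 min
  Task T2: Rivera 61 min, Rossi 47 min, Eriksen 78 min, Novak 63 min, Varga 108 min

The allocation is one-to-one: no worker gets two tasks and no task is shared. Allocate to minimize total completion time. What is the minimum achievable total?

Treat this as an assignment problem: match each worker to one task.
Optimal: Rivera→Task T5 (33 min), Rossi→Task T1 (22 min), Eriksen→Task T4 (54 min), Novak→Task T7 (20 min), Varga→Task T3 (53 min) — total 33+22+54+20+53 = 182 min.
Min-entry greedy (repeatedly take the single cheapest remaining cell) gives 186 min, worse by 4.
Swapping Novak↔Varga (Novak→Task T3 99 min, Varga→Task T7 91 min) adds 117.
Every other assignment is strictly worse.

Min total: 182 min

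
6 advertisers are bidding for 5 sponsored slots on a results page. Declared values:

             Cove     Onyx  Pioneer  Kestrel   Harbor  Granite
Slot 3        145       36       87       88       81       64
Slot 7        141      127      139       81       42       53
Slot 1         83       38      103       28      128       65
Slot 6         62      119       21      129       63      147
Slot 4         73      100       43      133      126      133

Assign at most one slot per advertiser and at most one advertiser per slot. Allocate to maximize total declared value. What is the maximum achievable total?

Treat this as an assignment problem: match each advertiser to one slot.
Optimal: Cove→Slot 3 ($145), Pioneer→Slot 7 ($139), Harbor→Slot 1 ($128), Granite→Slot 6 ($147), Kestrel→Slot 4 ($133) — total 145+139+128+147+133 = $692.
Row-greedy (each advertiser in turn takes its best remaining slot) gives $571, worse by 121.
Next-best assignment: Cove→Slot 3, Onyx→Slot 7, Harbor→Slot 1, Granite→Slot 6, Kestrel→Slot 4 = $680.

Maximum total: $692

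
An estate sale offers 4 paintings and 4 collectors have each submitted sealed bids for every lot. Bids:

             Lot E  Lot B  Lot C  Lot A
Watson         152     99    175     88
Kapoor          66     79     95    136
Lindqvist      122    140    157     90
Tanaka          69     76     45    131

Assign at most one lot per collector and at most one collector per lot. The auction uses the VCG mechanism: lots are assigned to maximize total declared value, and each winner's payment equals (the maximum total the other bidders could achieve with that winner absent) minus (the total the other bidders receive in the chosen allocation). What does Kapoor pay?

Kapoor pays $61.

Efficient allocation: Watson→Lot E ($152), Kapoor→Lot A ($136), Lindqvist→Lot C ($157), Tanaka→Lot B ($76); total welfare W = $521.
Kapoor receives Lot A at value $136, so the others get W − 136 = $385.
Without Kapoor: best allocation of the remaining 3 bidders over all 4 lots is Watson→Lot C ($175), Lindqvist→Lot B ($140), Tanaka→Lot A ($131), total $446.
VCG payment = (others' best without Kapoor) − (others' welfare with Kapoor) = 446 − 385 = $61.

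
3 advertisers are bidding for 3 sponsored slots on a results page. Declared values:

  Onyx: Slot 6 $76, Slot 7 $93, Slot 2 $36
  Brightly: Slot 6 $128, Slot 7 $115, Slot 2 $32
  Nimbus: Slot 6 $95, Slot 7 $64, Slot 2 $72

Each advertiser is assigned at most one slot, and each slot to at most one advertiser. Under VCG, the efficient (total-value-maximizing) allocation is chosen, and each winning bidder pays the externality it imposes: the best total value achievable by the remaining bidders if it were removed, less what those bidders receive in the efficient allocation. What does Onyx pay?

Onyx pays $10.

Efficient allocation: Onyx→Slot 7 ($93), Brightly→Slot 6 ($128), Nimbus→Slot 2 ($72); total welfare W = $293.
Onyx receives Slot 7 at value $93, so the others get W − 93 = $200.
Without Onyx: best allocation of the remaining 2 bidders over all 3 slots is Brightly→Slot 7 ($115), Nimbus→Slot 6 ($95), total $210.
VCG payment = (others' best without Onyx) − (others' welfare with Onyx) = 210 − 200 = $10.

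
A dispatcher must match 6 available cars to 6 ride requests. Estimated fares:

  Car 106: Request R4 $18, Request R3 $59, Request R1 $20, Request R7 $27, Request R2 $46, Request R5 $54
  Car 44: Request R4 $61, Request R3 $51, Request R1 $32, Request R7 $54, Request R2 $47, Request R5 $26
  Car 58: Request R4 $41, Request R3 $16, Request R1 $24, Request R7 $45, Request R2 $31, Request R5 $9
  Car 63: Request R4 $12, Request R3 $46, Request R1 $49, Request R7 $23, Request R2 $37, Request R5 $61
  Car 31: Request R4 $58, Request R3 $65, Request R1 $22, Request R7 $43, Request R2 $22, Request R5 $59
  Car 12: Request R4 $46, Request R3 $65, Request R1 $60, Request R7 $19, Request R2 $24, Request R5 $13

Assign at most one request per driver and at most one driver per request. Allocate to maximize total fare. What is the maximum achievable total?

Max total: $338

This is a one-to-one assignment (maximum-weight bipartite matching).
Optimal: Car 106→Request R2 ($46), Car 44→Request R4 ($61), Car 58→Request R7 ($45), Car 63→Request R5 ($61), Car 31→Request R3 ($65), Car 12→Request R1 ($60) — total 46+61+45+61+65+60 = $338.
Row-greedy (each driver in turn takes its best remaining request) gives $272, worse by 66.
Swapping Car 106↔Car 12 (Car 106→Request R1 $20, Car 12→Request R2 $24) loses 62.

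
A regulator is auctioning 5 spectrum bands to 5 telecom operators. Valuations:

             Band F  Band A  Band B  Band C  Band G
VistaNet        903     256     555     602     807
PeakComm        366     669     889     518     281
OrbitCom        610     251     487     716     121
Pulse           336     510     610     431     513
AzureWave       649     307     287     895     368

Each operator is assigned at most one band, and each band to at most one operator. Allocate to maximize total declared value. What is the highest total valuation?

Maximum total: $3711M

This is a one-to-one assignment (maximum-weight bipartite matching).
Optimal: VistaNet→Band G ($807M), PeakComm→Band B ($889M), OrbitCom→Band F ($610M), Pulse→Band A ($510M), AzureWave→Band C ($895M) — total 807+889+610+510+895 = $3711M.
Row-greedy (each operator in turn takes its best remaining band) gives $3328M, worse by 383.
Next-best assignment: VistaNet→Band G, PeakComm→Band A, OrbitCom→Band F, Pulse→Band B, AzureWave→Band C = $3591M.
Swapping VistaNet↔AzureWave (VistaNet→Band C $602M, AzureWave→Band G $368M) loses 732.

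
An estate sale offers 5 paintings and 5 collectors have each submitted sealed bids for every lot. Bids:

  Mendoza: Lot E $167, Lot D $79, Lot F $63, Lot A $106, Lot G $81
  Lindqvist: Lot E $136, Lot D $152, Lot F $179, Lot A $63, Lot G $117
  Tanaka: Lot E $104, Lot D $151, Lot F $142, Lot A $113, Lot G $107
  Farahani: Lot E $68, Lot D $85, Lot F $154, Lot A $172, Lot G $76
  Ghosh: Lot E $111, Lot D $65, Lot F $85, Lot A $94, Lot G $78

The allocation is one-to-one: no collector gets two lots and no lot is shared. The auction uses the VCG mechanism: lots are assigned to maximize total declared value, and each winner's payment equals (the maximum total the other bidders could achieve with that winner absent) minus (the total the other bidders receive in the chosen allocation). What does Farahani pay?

Farahani pays $16.

Efficient allocation: Mendoza→Lot E ($167), Lindqvist→Lot F ($179), Tanaka→Lot D ($151), Farahani→Lot A ($172), Ghosh→Lot G ($78); total welfare W = $747.
Farahani receives Lot A at value $172, so the others get W − 172 = $575.
Without Farahani: best allocation of the remaining 4 bidders over all 5 lots is Mendoza→Lot E ($167), Lindqvist→Lot F ($179), Tanaka→Lot D ($151), Ghosh→Lot A ($94), total $591.
VCG payment = (others' best without Farahani) − (others' welfare with Farahani) = 591 − 575 = $16.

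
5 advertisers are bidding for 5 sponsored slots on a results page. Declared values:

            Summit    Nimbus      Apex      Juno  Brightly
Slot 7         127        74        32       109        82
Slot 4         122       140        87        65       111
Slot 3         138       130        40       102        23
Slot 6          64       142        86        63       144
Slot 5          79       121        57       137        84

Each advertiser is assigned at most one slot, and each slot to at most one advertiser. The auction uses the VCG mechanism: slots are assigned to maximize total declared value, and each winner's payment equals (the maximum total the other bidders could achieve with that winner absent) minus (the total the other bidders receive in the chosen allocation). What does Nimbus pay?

Nimbus pays $11.

Efficient allocation: Summit→Slot 7 ($127), Nimbus→Slot 3 ($130), Apex→Slot 4 ($87), Juno→Slot 5 ($137), Brightly→Slot 6 ($144); total welfare W = $625.
Nimbus receives Slot 3 at value $130, so the others get W − 130 = $495.
Without Nimbus: best allocation of the remaining 4 bidders over all 5 slots is Summit→Slot 3 ($138), Apex→Slot 4 ($87), Juno→Slot 5 ($137), Brightly→Slot 6 ($144), total $506.
VCG payment = (others' best without Nimbus) − (others' welfare with Nimbus) = 506 − 495 = $11.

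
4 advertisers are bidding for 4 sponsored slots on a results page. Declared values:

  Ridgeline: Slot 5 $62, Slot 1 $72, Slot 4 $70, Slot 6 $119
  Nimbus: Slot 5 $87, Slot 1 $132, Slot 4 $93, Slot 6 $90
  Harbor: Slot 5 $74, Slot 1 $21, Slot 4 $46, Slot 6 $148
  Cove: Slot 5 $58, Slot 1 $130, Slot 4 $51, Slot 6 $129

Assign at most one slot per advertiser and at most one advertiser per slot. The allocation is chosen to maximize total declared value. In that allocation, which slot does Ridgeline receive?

Ridgeline receives Slot 4.

Optimal: Ridgeline→Slot 4 ($70), Nimbus→Slot 5 ($87), Harbor→Slot 6 ($148), Cove→Slot 1 ($130) — total 70+87+148+130 = $435.
Max-entry greedy (repeatedly take the single best remaining cell) gives $408, worse by 27.
Next-best assignment: Ridgeline→Slot 5, Nimbus→Slot 4, Harbor→Slot 6, Cove→Slot 1 = $433.
Ridgeline's own top slot is Slot 6 ($119), but forcing Ridgeline→Slot 6 and reassigning the rest optimally gives only $416 — worse by 19.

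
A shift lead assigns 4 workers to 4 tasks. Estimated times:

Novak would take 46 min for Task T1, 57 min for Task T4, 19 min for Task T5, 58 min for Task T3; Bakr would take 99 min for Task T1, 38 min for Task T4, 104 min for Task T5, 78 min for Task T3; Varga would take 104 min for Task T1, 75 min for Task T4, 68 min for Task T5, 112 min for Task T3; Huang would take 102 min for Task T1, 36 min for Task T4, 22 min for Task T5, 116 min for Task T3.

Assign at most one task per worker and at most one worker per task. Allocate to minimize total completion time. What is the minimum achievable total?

Minimum total: 218 min

Treat this as an assignment problem: match each worker to one task.
Optimal: Novak→Task T1 (46 min), Bakr→Task T4 (38 min), Varga→Task T3 (112 min), Huang→Task T5 (22 min) — total 46+38+112+22 = 218 min.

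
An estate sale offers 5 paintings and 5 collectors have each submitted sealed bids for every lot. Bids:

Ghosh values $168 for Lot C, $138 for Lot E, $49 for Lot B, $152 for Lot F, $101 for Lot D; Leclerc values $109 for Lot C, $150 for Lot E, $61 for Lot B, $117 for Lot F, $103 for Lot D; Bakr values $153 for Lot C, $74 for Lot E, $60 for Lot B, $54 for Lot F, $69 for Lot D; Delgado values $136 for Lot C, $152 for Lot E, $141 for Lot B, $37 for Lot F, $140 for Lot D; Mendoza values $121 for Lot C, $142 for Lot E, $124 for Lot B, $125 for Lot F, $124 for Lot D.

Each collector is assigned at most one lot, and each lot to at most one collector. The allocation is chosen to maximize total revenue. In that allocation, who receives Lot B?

Optimal: Ghosh→Lot F ($152), Leclerc→Lot E ($150), Bakr→Lot C ($153), Delgado→Lot B ($141), Mendoza→Lot D ($124) — total 152+150+153+141+124 = $720.
Row-greedy (each collector in turn takes its best remaining lot) gives $653, worse by 67.
Delgado's own top lot is Lot E ($152), but forcing Delgado→Lot E and reassigning the rest optimally gives only $684 — worse by 36.

Delgado receives Lot B.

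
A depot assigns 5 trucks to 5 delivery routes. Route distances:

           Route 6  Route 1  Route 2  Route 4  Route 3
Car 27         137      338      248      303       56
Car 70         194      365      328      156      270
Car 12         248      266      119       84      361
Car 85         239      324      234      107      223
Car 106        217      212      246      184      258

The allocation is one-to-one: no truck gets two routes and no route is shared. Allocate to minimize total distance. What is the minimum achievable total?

Min total: 688 km

Treat this as an assignment problem: match each truck to one route.
Optimal: Car 27→Route 3 (56 km), Car 70→Route 6 (194 km), Car 12→Route 2 (119 km), Car 85→Route 4 (107 km), Car 106→Route 1 (212 km) — total 56+194+119+107+212 = 688 km.
Min-entry greedy (repeatedly take the single cheapest remaining cell) gives 780 km, worse by 92.
Next-best assignment: Car 27→Route 3, Car 70→Route 6, Car 12→Route 4, Car 85→Route 2, Car 106→Route 1 = 780 km.
No other one-to-one assignment undercuts 688 km.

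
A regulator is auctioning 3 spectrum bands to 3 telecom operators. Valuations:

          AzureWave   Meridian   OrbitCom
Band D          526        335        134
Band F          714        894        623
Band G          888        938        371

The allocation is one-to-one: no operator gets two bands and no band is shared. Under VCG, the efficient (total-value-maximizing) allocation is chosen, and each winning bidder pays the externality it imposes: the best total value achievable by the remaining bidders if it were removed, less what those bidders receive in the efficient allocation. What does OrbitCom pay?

OrbitCom pays $318M.

Efficient allocation: AzureWave→Band D ($526M), Meridian→Band G ($938M), OrbitCom→Band F ($623M); total welfare W = $2087M.
OrbitCom receives Band F at value $623M, so the others get W − 623 = $1464M.
Without OrbitCom: best allocation of the remaining 2 bidders over all 3 bands is AzureWave→Band G ($888M), Meridian→Band F ($894M), total $1782M.
VCG payment = (others' best without OrbitCom) − (others' welfare with OrbitCom) = 1782 − 1464 = $318M.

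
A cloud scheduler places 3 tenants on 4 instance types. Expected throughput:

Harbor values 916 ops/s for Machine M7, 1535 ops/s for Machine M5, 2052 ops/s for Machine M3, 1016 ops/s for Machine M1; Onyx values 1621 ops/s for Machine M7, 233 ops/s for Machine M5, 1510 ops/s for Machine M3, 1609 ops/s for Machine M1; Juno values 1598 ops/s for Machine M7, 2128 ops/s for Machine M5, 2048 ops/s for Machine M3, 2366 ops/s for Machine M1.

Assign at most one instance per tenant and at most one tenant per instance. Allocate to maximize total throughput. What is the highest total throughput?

Optimal: Harbor→Machine M3 (2052 ops/s), Onyx→Machine M7 (1621 ops/s), Juno→Machine M1 (2366 ops/s) — total 2052+1621+2366 = 6039 ops/s.
Column-greedy (each instance in turn goes to its best remaining tenant) gives 5801 ops/s, worse by 238.
Next-best assignment: Harbor→Machine M3, Onyx→Machine M7, Juno→Machine M5 = 5801 ops/s.
No other one-to-one assignment exceeds 6039 ops/s.

Maximum total: 6039 ops/s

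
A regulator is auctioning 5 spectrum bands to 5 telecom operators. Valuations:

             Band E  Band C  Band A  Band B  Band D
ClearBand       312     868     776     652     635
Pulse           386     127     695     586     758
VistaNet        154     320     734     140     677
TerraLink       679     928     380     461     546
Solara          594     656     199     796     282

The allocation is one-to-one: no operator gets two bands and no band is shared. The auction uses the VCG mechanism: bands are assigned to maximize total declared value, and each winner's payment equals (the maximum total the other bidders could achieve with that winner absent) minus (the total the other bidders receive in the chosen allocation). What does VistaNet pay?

Efficient allocation: ClearBand→Band C ($868M), Pulse→Band D ($758M), VistaNet→Band A ($734M), TerraLink→Band E ($679M), Solara→Band B ($796M); total welfare W = $3835M.
VistaNet receives Band A at value $734M, so the others get W − 734 = $3101M.
Without VistaNet: best allocation of the remaining 4 bidders over all 5 bands is ClearBand→Band A ($776M), Pulse→Band D ($758M), TerraLink→Band C ($928M), Solara→Band B ($796M), total $3258M.
VCG payment = (others' best without VistaNet) − (others' welfare with VistaNet) = 3258 − 3101 = $157M.

VistaNet pays $157M.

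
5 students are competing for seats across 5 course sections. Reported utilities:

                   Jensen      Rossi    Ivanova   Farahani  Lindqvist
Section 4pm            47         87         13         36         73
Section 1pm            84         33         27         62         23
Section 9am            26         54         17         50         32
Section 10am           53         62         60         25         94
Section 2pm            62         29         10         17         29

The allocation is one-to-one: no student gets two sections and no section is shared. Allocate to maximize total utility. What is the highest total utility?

Maximum total: 325 points

Treat this as an assignment problem: match each student to one section.
Optimal: Jensen→Section 1pm (84 points), Rossi→Section 4pm (87 points), Ivanova→Section 2pm (10 points), Farahani→Section 9am (50 points), Lindqvist→Section 10am (94 points) — total 84+87+10+50+94 = 325 points.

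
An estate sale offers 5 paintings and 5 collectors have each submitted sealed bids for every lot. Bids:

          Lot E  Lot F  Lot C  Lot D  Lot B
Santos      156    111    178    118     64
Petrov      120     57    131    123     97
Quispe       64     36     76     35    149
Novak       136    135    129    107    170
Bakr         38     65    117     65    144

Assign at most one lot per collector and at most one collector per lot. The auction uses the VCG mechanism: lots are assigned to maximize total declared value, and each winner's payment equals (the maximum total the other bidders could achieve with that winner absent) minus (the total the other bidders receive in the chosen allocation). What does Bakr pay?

Efficient allocation: Santos→Lot E ($156), Petrov→Lot D ($123), Quispe→Lot B ($149), Novak→Lot F ($135), Bakr→Lot C ($117); total welfare W = $680.
Bakr receives Lot C at value $117, so the others get W − 117 = $563.
Without Bakr: best allocation of the remaining 4 bidders over all 5 lots is Santos→Lot C ($178), Petrov→Lot D ($123), Quispe→Lot B ($149), Novak→Lot E ($136), total $586.
VCG payment = (others' best without Bakr) − (others' welfare with Bakr) = 586 − 563 = $23.

Bakr pays $23.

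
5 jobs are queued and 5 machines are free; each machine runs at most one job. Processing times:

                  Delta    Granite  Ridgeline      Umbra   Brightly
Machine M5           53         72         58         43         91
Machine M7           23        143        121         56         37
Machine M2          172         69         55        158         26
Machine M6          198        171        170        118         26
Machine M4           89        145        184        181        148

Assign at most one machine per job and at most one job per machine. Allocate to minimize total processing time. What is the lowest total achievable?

Min total: 292 min

Optimal: Delta→Machine M7 (23 min), Granite→Machine M4 (145 min), Ridgeline→Machine M2 (55 min), Umbra→Machine M5 (43 min), Brightly→Machine M6 (26 min) — total 23+145+55+43+26 = 292 min.
Row-greedy (each job in turn takes its cheapest remaining machine) gives 416 min, worse by 124.
Next-best assignment: Delta→Machine M4, Granite→Machine M5, Ridgeline→Machine M2, Umbra→Machine M7, Brightly→Machine M6 = 298 min.
No other one-to-one assignment undercuts 292 min.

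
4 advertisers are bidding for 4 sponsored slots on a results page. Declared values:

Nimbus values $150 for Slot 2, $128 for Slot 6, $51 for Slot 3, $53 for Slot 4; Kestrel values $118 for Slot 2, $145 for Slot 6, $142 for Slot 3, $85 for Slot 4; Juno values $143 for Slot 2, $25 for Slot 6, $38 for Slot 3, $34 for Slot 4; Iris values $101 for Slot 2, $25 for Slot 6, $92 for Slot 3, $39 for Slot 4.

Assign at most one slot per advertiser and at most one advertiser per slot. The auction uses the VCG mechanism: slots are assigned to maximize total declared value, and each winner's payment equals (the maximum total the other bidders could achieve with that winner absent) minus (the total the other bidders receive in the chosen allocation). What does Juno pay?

Efficient allocation: Nimbus→Slot 6 ($128), Kestrel→Slot 3 ($142), Juno→Slot 2 ($143), Iris→Slot 4 ($39); total welfare W = $452.
Juno receives Slot 2 at value $143, so the others get W − 143 = $309.
Without Juno: best allocation of the remaining 3 bidders over all 4 slots is Nimbus→Slot 2 ($150), Kestrel→Slot 6 ($145), Iris→Slot 3 ($92), total $387.
VCG payment = (others' best without Juno) − (others' welfare with Juno) = 387 − 309 = $78.

Juno pays $78.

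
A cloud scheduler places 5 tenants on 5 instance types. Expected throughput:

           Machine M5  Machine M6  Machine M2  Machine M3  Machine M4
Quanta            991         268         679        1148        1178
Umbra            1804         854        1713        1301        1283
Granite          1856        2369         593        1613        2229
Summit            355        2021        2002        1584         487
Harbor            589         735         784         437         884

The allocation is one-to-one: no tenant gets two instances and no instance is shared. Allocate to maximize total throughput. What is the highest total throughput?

Optimal: Quanta→Machine M3 (1148 ops/s), Umbra→Machine M5 (1804 ops/s), Granite→Machine M6 (2369 ops/s), Summit→Machine M2 (2002 ops/s), Harbor→Machine M4 (884 ops/s) — total 1148+1804+2369+2002+884 = 8207 ops/s.
Max-entry greedy (repeatedly take the single best remaining cell) gives 7790 ops/s, worse by 417.
Every other assignment is strictly worse.

Max total: 8207 ops/s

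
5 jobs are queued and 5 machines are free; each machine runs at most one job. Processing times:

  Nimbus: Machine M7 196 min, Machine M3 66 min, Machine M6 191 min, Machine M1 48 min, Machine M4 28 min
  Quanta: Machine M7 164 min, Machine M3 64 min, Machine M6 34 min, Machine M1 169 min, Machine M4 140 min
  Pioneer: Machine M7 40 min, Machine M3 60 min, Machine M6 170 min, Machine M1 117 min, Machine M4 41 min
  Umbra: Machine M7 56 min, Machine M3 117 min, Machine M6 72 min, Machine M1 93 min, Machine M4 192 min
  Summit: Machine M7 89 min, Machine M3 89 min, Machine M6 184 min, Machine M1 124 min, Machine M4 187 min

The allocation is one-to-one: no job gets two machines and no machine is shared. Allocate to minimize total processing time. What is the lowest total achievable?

Minimum total: 268 min

Optimal: Nimbus→Machine M1 (48 min), Quanta→Machine M6 (34 min), Pioneer→Machine M4 (41 min), Umbra→Machine M7 (56 min), Summit→Machine M3 (89 min) — total 48+34+41+56+89 = 268 min.
Min-entry greedy (repeatedly take the single cheapest remaining cell) gives 284 min, worse by 16.
Next-best assignment: Nimbus→Machine M4, Quanta→Machine M6, Pioneer→Machine M7, Umbra→Machine M1, Summit→Machine M3 = 284 min.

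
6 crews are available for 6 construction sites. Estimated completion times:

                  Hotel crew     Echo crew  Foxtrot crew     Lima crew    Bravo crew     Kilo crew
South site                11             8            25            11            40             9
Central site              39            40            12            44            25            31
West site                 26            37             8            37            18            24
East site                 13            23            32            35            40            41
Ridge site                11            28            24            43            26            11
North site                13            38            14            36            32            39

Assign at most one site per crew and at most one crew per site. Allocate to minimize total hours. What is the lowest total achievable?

Minimum total: 88 hours

Optimal: Hotel crew→North site (13 hours), Echo crew→East site (23 hours), Foxtrot crew→Central site (12 hours), Lima crew→South site (11 hours), Bravo crew→West site (18 hours), Kilo crew→Ridge site (11 hours) — total 13+23+12+11+18+11 = 88 hours.
Row-greedy (each crew in turn takes its cheapest remaining site) gives 114 hours, worse by 26.
Next-best assignment: Hotel crew→North site, Echo crew→East site, Foxtrot crew→West site, Lima crew→South site, Bravo crew→Central site, Kilo crew→Ridge site = 91 hours.
No other one-to-one assignment undercuts 88 hours.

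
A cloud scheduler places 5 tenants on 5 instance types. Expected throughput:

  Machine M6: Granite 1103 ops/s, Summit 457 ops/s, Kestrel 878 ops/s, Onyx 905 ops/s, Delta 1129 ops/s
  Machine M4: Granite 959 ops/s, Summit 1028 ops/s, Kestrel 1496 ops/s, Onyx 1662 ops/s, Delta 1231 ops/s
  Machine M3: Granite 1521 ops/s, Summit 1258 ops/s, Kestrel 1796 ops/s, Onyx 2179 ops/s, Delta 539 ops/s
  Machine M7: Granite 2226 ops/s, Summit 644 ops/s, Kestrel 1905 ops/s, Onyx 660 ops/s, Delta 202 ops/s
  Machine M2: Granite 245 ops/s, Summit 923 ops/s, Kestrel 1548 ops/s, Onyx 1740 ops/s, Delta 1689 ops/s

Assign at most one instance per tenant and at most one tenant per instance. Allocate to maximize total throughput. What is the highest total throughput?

Optimal: Granite→Machine M7 (2226 ops/s), Summit→Machine M4 (1028 ops/s), Kestrel→Machine M2 (1548 ops/s), Onyx→Machine M3 (2179 ops/s), Delta→Machine M6 (1129 ops/s) — total 2226+1028+1548+2179+1129 = 8110 ops/s.
Row-greedy (each tenant in turn takes its best remaining instance) gives 7823 ops/s, worse by 287.
Swapping Kestrel↔Delta (Kestrel→Machine M6 878 ops/s, Delta→Machine M2 1689 ops/s) loses 110.
No other one-to-one assignment exceeds 8110 ops/s.

Max total: 8110 ops/s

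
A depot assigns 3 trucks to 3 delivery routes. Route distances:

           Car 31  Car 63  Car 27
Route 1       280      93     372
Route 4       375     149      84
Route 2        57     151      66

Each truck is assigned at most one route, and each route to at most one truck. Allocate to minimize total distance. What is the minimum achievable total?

Min total: 234 km

Optimal: Car 31→Route 2 (57 km), Car 63→Route 1 (93 km), Car 27→Route 4 (84 km) — total 57+93+84 = 234 km.
Next-best assignment: Car 31→Route 1, Car 63→Route 4, Car 27→Route 2 = 495 km.
Every other assignment is strictly worse.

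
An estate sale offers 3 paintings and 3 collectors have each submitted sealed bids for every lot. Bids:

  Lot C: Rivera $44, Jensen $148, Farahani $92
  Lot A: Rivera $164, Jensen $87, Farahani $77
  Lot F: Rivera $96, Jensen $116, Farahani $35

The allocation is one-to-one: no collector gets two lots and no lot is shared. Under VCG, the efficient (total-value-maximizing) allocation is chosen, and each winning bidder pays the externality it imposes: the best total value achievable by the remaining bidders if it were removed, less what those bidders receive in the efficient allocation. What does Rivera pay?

Efficient allocation: Rivera→Lot A ($164), Jensen→Lot F ($116), Farahani→Lot C ($92); total welfare W = $372.
Rivera receives Lot A at value $164, so the others get W − 164 = $208.
Without Rivera: best allocation of the remaining 2 bidders over all 3 lots is Jensen→Lot C ($148), Farahani→Lot A ($77), total $225.
VCG payment = (others' best without Rivera) − (others' welfare with Rivera) = 225 − 208 = $17.

Rivera pays $17.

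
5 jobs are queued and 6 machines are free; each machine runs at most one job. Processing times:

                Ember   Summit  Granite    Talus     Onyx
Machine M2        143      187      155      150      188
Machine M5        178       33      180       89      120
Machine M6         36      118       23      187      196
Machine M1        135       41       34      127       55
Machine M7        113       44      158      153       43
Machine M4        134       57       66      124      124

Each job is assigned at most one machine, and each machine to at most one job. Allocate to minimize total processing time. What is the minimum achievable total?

Minimum total: 259 min

Optimal: Ember→Machine M6 (36 min), Summit→Machine M4 (57 min), Granite→Machine M1 (34 min), Talus→Machine M5 (89 min), Onyx→Machine M7 (43 min) — total 36+57+34+89+43 = 259 min.
Min-entry greedy (repeatedly take the single cheapest remaining cell) gives 358 min, worse by 99.
Next-best assignment: Ember→Machine M6, Summit→Machine M5, Granite→Machine M1, Talus→Machine M4, Onyx→Machine M7 = 270 min.
Swapping Summit↔Talus (Summit→Machine M5 33 min, Talus→Machine M4 124 min) adds 11.
No other one-to-one assignment undercuts 259 min.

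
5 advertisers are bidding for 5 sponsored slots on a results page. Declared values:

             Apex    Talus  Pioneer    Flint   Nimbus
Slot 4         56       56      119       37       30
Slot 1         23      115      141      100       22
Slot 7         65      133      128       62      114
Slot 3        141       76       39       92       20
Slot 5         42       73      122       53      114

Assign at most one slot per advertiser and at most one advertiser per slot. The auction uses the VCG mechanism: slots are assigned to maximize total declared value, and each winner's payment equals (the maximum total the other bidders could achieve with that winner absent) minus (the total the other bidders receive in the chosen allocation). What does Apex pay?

Apex pays $14.

Efficient allocation: Apex→Slot 3 ($141), Talus→Slot 7 ($133), Pioneer→Slot 4 ($119), Flint→Slot 1 ($100), Nimbus→Slot 5 ($114); total welfare W = $607.
Apex receives Slot 3 at value $141, so the others get W − 141 = $466.
Without Apex: best allocation of the remaining 4 bidders over all 5 slots is Talus→Slot 7 ($133), Pioneer→Slot 1 ($141), Flint→Slot 3 ($92), Nimbus→Slot 5 ($114), total $480.
VCG payment = (others' best without Apex) − (others' welfare with Apex) = 480 − 466 = $14.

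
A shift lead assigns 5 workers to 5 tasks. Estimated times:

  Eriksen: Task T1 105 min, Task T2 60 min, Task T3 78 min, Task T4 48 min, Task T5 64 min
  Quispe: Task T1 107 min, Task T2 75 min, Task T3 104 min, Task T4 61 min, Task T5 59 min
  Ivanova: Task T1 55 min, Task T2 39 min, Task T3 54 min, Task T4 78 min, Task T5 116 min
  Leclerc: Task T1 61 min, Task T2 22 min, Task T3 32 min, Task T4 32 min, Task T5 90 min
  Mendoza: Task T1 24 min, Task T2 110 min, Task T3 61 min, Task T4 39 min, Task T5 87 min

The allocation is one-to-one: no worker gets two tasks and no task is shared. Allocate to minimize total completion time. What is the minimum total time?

Min total: 202 min

Optimal: Eriksen→Task T4 (48 min), Quispe→Task T5 (59 min), Ivanova→Task T2 (39 min), Leclerc→Task T3 (32 min), Mendoza→Task T1 (24 min) — total 48+59+39+32+24 = 202 min.
Swapping Mendoza↔Eriksen (Mendoza→Task T4 39 min, Eriksen→Task T1 105 min) adds 72.
Every other assignment is strictly worse.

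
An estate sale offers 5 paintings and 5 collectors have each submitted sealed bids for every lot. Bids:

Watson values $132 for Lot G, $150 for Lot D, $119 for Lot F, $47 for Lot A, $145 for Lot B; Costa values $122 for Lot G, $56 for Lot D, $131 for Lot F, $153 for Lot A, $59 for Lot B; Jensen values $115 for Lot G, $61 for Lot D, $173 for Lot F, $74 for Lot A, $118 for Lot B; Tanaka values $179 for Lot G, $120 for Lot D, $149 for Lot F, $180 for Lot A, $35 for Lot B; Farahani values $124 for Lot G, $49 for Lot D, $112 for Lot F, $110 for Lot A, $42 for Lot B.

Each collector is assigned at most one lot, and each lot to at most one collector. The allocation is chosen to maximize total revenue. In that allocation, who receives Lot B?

Watson receives Lot B.

This is the linear assignment problem.
Optimal: Watson→Lot B ($145), Costa→Lot A ($153), Jensen→Lot F ($173), Tanaka→Lot D ($120), Farahani→Lot G ($124) — total 145+153+173+120+124 = $715.
Max-entry greedy (repeatedly take the single best remaining cell) gives $686, worse by 29.
Next-best assignment: Watson→Lot D, Costa→Lot A, Jensen→Lot B, Tanaka→Lot G, Farahani→Lot F = $712.
Every other assignment is strictly worse.
Watson's own top lot is Lot D ($150), but forcing Watson→Lot D and reassigning the rest optimally gives only $712 — worse by 3.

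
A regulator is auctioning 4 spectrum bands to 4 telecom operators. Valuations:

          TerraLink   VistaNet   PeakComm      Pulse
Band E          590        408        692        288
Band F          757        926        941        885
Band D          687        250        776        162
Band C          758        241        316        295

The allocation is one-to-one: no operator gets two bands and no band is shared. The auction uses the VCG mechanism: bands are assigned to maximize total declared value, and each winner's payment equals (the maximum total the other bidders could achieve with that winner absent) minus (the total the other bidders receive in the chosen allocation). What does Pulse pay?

Efficient allocation: TerraLink→Band C ($758M), VistaNet→Band E ($408M), PeakComm→Band D ($776M), Pulse→Band F ($885M); total welfare W = $2827M.
Pulse receives Band F at value $885M, so the others get W − 885 = $1942M.
Without Pulse: best allocation of the remaining 3 bidders over all 4 bands is TerraLink→Band C ($758M), VistaNet→Band F ($926M), PeakComm→Band D ($776M), total $2460M.
VCG payment = (others' best without Pulse) − (others' welfare with Pulse) = 2460 − 1942 = $518M.

Pulse pays $518M.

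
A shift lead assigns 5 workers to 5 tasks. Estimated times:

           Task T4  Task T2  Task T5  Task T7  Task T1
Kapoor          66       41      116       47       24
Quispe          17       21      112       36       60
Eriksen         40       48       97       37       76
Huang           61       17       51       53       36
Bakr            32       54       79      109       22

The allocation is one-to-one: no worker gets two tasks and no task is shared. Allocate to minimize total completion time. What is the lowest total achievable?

Treat this as an assignment problem: match each worker to one task.
Optimal: Kapoor→Task T1 (24 min), Quispe→Task T2 (21 min), Eriksen→Task T7 (37 min), Huang→Task T5 (51 min), Bakr→Task T4 (32 min) — total 24+21+37+51+32 = 165 min.
Column-greedy (each task in turn goes to its cheapest remaining worker) gives 174 min, worse by 9.
Next-best assignment: Kapoor→Task T2, Quispe→Task T4, Eriksen→Task T7, Huang→Task T5, Bakr→Task T1 = 168 min.
Every other assignment is strictly worse.

Min total: 165 min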